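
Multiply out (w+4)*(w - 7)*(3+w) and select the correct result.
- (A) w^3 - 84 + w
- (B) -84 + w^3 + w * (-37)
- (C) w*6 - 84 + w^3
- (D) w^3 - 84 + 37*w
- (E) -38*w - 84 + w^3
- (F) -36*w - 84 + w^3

Expanding (w+4)*(w - 7)*(3+w):
= -84 + w^3 + w * (-37)
B) -84 + w^3 + w * (-37)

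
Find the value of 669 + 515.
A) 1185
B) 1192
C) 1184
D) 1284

669 + 515 = 1184
C) 1184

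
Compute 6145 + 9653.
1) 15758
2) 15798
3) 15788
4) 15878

6145 + 9653 = 15798
2) 15798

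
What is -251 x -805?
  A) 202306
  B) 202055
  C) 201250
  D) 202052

-251 * -805 = 202055
B) 202055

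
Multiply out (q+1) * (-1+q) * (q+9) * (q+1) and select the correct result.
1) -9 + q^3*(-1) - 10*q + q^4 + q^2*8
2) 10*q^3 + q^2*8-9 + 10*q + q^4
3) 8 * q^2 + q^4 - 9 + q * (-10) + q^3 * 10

Expanding (q+1) * (-1+q) * (q+9) * (q+1):
= 8 * q^2 + q^4 - 9 + q * (-10) + q^3 * 10
3) 8 * q^2 + q^4 - 9 + q * (-10) + q^3 * 10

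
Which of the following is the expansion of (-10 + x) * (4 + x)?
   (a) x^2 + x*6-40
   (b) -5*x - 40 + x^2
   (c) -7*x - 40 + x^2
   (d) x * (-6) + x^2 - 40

Expanding (-10 + x) * (4 + x):
= x * (-6) + x^2 - 40
d) x * (-6) + x^2 - 40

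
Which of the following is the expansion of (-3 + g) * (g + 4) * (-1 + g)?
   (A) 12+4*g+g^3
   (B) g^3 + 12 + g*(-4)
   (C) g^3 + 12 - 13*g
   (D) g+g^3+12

Expanding (-3 + g) * (g + 4) * (-1 + g):
= g^3 + 12 - 13*g
C) g^3 + 12 - 13*g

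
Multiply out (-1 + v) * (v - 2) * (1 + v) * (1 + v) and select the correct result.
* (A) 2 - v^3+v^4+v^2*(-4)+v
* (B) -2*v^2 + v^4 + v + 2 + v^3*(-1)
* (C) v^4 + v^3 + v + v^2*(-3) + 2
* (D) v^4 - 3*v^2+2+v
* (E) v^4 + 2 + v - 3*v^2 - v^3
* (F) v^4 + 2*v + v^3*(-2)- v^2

Expanding (-1 + v) * (v - 2) * (1 + v) * (1 + v):
= v^4 + 2 + v - 3*v^2 - v^3
E) v^4 + 2 + v - 3*v^2 - v^3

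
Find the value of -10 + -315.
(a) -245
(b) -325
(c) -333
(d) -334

-10 + -315 = -325
b) -325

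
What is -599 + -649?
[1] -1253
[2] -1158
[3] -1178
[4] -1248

-599 + -649 = -1248
4) -1248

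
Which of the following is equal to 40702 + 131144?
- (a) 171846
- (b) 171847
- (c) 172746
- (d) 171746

40702 + 131144 = 171846
a) 171846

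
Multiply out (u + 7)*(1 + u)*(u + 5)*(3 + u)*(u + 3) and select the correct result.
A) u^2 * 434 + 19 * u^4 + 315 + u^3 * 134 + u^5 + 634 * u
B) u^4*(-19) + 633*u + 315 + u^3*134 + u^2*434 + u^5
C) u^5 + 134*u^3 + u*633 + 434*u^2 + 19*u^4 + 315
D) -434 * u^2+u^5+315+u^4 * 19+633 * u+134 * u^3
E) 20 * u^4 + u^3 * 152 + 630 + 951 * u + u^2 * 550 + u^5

Expanding (u + 7)*(1 + u)*(u + 5)*(3 + u)*(u + 3):
= u^5 + 134*u^3 + u*633 + 434*u^2 + 19*u^4 + 315
C) u^5 + 134*u^3 + u*633 + 434*u^2 + 19*u^4 + 315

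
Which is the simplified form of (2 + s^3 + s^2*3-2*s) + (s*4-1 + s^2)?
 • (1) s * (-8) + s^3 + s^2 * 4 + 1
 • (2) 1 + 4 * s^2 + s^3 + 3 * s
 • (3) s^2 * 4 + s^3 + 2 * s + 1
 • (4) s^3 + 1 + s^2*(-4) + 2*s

Adding the polynomials and combining like terms:
(2 + s^3 + s^2*3 - 2*s) + (s*4 - 1 + s^2)
= s^2 * 4 + s^3 + 2 * s + 1
3) s^2 * 4 + s^3 + 2 * s + 1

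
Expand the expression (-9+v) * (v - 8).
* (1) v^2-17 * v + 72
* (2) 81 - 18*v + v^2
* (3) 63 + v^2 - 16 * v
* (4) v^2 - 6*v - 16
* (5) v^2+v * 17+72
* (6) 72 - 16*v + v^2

Expanding (-9+v) * (v - 8):
= v^2-17 * v + 72
1) v^2-17 * v + 72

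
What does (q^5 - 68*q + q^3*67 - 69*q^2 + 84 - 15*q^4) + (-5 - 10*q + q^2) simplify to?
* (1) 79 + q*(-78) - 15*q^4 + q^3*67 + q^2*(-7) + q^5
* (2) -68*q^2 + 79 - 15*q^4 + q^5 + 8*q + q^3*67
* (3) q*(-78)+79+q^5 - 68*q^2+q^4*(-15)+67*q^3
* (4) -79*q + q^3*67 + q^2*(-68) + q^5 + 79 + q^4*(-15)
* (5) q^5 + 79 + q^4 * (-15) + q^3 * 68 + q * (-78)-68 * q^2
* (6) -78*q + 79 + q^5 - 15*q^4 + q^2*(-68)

Adding the polynomials and combining like terms:
(q^5 - 68*q + q^3*67 - 69*q^2 + 84 - 15*q^4) + (-5 - 10*q + q^2)
= q*(-78)+79+q^5 - 68*q^2+q^4*(-15)+67*q^3
3) q*(-78)+79+q^5 - 68*q^2+q^4*(-15)+67*q^3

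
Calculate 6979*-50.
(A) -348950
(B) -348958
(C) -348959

6979 * -50 = -348950
A) -348950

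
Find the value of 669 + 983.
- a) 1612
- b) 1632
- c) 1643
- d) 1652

669 + 983 = 1652
d) 1652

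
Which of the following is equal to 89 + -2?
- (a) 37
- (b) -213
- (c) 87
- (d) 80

89 + -2 = 87
c) 87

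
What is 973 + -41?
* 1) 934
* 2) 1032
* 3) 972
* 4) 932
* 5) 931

973 + -41 = 932
4) 932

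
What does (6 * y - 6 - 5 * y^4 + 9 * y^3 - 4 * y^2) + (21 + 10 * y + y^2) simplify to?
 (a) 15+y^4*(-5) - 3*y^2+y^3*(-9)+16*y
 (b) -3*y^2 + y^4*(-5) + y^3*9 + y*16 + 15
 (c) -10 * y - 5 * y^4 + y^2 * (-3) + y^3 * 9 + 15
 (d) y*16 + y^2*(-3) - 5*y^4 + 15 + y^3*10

Adding the polynomials and combining like terms:
(6*y - 6 - 5*y^4 + 9*y^3 - 4*y^2) + (21 + 10*y + y^2)
= -3*y^2 + y^4*(-5) + y^3*9 + y*16 + 15
b) -3*y^2 + y^4*(-5) + y^3*9 + y*16 + 15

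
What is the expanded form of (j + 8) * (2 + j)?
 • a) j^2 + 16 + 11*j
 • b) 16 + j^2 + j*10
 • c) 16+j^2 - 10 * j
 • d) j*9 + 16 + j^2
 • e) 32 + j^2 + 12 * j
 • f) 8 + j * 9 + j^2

Expanding (j + 8) * (2 + j):
= 16 + j^2 + j*10
b) 16 + j^2 + j*10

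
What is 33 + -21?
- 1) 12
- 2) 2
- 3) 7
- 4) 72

33 + -21 = 12
1) 12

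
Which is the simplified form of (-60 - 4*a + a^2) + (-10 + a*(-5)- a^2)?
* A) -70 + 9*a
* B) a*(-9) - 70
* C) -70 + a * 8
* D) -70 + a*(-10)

Adding the polynomials and combining like terms:
(-60 - 4*a + a^2) + (-10 + a*(-5) - a^2)
= a*(-9) - 70
B) a*(-9) - 70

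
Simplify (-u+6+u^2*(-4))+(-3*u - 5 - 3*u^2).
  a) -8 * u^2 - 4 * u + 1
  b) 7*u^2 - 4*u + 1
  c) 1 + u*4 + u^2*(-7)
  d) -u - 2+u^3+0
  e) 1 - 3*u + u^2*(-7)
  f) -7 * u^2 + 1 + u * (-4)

Adding the polynomials and combining like terms:
(-u + 6 + u^2*(-4)) + (-3*u - 5 - 3*u^2)
= -7 * u^2 + 1 + u * (-4)
f) -7 * u^2 + 1 + u * (-4)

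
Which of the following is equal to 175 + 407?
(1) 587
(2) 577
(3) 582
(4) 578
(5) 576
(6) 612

175 + 407 = 582
3) 582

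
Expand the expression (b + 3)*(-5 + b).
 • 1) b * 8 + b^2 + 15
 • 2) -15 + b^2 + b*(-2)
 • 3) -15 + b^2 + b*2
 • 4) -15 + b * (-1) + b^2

Expanding (b + 3)*(-5 + b):
= -15 + b^2 + b*(-2)
2) -15 + b^2 + b*(-2)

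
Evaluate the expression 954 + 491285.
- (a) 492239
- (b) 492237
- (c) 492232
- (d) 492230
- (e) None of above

954 + 491285 = 492239
a) 492239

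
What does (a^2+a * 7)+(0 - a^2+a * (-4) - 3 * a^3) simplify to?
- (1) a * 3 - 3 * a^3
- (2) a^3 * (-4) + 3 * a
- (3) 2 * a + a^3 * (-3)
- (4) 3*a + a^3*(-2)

Adding the polynomials and combining like terms:
(a^2 + a*7) + (0 - a^2 + a*(-4) - 3*a^3)
= a * 3 - 3 * a^3
1) a * 3 - 3 * a^3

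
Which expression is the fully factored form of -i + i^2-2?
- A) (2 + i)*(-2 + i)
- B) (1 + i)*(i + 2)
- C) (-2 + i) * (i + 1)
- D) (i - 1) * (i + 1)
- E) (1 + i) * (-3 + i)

We need to factor -i + i^2-2.
The factored form is (-2 + i) * (i + 1).
C) (-2 + i) * (i + 1)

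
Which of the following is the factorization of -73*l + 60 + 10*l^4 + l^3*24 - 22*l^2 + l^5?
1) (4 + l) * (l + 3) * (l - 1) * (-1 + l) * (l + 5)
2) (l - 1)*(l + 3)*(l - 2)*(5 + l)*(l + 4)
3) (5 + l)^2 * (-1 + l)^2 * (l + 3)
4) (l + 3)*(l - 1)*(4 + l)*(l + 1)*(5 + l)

We need to factor -73*l + 60 + 10*l^4 + l^3*24 - 22*l^2 + l^5.
The factored form is (4 + l) * (l + 3) * (l - 1) * (-1 + l) * (l + 5).
1) (4 + l) * (l + 3) * (l - 1) * (-1 + l) * (l + 5)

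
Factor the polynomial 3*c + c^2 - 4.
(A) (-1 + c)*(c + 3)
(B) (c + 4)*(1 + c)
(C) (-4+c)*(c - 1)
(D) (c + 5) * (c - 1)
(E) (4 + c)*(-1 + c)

We need to factor 3*c + c^2 - 4.
The factored form is (4 + c)*(-1 + c).
E) (4 + c)*(-1 + c)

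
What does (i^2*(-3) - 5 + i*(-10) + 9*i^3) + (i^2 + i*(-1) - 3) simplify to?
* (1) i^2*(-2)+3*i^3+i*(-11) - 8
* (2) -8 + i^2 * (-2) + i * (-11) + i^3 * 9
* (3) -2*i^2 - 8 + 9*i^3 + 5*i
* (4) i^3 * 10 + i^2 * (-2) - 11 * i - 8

Adding the polynomials and combining like terms:
(i^2*(-3) - 5 + i*(-10) + 9*i^3) + (i^2 + i*(-1) - 3)
= -8 + i^2 * (-2) + i * (-11) + i^3 * 9
2) -8 + i^2 * (-2) + i * (-11) + i^3 * 9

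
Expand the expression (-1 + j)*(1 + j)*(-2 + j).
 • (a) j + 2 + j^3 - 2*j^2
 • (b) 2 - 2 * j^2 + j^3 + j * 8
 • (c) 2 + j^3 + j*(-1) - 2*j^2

Expanding (-1 + j)*(1 + j)*(-2 + j):
= 2 + j^3 + j*(-1) - 2*j^2
c) 2 + j^3 + j*(-1) - 2*j^2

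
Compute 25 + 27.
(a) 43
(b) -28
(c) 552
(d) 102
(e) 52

25 + 27 = 52
e) 52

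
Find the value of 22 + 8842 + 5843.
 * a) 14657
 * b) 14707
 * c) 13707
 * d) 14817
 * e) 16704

First: 22 + 8842 = 8864
Then: 8864 + 5843 = 14707
b) 14707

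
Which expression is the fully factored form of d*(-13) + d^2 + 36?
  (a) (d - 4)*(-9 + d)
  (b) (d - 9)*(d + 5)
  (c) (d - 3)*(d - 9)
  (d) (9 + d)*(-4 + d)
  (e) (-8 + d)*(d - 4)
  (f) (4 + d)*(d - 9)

We need to factor d*(-13) + d^2 + 36.
The factored form is (d - 4)*(-9 + d).
a) (d - 4)*(-9 + d)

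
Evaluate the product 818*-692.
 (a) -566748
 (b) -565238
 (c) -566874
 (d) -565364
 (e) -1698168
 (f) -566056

818 * -692 = -566056
f) -566056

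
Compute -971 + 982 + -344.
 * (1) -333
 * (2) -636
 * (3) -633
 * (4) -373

First: -971 + 982 = 11
Then: 11 + -344 = -333
1) -333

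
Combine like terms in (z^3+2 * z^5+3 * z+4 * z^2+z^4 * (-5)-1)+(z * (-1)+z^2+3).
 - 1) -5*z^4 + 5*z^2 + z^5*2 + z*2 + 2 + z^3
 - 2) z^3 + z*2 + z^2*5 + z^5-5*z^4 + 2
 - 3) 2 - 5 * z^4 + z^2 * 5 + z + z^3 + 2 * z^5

Adding the polynomials and combining like terms:
(z^3 + 2*z^5 + 3*z + 4*z^2 + z^4*(-5) - 1) + (z*(-1) + z^2 + 3)
= -5*z^4 + 5*z^2 + z^5*2 + z*2 + 2 + z^3
1) -5*z^4 + 5*z^2 + z^5*2 + z*2 + 2 + z^3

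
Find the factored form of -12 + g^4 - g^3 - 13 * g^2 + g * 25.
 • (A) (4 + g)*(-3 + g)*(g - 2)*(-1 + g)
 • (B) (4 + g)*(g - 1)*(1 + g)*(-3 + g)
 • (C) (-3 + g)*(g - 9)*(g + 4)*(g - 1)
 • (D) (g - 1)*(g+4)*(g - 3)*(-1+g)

We need to factor -12 + g^4 - g^3 - 13 * g^2 + g * 25.
The factored form is (g - 1)*(g+4)*(g - 3)*(-1+g).
D) (g - 1)*(g+4)*(g - 3)*(-1+g)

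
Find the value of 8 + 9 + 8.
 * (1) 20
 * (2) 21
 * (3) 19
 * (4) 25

First: 8 + 9 = 17
Then: 17 + 8 = 25
4) 25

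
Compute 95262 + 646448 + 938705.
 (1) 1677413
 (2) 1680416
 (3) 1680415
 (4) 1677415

First: 95262 + 646448 = 741710
Then: 741710 + 938705 = 1680415
3) 1680415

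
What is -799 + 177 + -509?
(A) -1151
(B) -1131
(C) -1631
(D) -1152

First: -799 + 177 = -622
Then: -622 + -509 = -1131
B) -1131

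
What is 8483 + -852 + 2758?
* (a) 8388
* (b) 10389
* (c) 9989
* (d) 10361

First: 8483 + -852 = 7631
Then: 7631 + 2758 = 10389
b) 10389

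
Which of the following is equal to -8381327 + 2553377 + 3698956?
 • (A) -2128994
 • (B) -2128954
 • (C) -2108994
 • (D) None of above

First: -8381327 + 2553377 = -5827950
Then: -5827950 + 3698956 = -2128994
A) -2128994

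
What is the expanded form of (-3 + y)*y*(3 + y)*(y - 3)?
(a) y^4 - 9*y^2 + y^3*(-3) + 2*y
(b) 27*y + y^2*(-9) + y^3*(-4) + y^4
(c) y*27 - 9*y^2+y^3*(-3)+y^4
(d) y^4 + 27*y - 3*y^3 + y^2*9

Expanding (-3 + y)*y*(3 + y)*(y - 3):
= y*27 - 9*y^2+y^3*(-3)+y^4
c) y*27 - 9*y^2+y^3*(-3)+y^4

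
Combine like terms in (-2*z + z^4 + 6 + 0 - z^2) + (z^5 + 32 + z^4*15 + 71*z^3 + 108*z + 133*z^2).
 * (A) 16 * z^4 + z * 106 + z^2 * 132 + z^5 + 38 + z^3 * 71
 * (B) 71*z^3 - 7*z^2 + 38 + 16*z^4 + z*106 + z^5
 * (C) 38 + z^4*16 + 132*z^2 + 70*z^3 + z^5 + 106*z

Adding the polynomials and combining like terms:
(-2*z + z^4 + 6 + 0 - z^2) + (z^5 + 32 + z^4*15 + 71*z^3 + 108*z + 133*z^2)
= 16 * z^4 + z * 106 + z^2 * 132 + z^5 + 38 + z^3 * 71
A) 16 * z^4 + z * 106 + z^2 * 132 + z^5 + 38 + z^3 * 71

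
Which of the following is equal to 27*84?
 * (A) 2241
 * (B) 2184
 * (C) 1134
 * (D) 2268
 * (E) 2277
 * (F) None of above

27 * 84 = 2268
D) 2268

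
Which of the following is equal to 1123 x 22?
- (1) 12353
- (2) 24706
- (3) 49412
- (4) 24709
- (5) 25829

1123 * 22 = 24706
2) 24706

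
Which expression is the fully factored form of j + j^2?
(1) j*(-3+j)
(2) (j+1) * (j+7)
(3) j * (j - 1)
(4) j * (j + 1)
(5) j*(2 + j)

We need to factor j + j^2.
The factored form is j * (j + 1).
4) j * (j + 1)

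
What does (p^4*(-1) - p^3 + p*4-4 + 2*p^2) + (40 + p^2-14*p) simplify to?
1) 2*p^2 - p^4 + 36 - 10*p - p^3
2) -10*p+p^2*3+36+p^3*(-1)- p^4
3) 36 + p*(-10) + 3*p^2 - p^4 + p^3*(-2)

Adding the polynomials and combining like terms:
(p^4*(-1) - p^3 + p*4 - 4 + 2*p^2) + (40 + p^2 - 14*p)
= -10*p+p^2*3+36+p^3*(-1)- p^4
2) -10*p+p^2*3+36+p^3*(-1)- p^4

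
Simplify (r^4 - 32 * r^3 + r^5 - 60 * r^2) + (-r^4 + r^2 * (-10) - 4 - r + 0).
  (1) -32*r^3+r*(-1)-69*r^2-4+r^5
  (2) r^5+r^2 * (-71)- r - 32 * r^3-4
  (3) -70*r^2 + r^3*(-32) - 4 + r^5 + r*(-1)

Adding the polynomials and combining like terms:
(r^4 - 32*r^3 + r^5 - 60*r^2) + (-r^4 + r^2*(-10) - 4 - r + 0)
= -70*r^2 + r^3*(-32) - 4 + r^5 + r*(-1)
3) -70*r^2 + r^3*(-32) - 4 + r^5 + r*(-1)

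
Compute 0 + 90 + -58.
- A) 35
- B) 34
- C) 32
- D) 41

First: 0 + 90 = 90
Then: 90 + -58 = 32
C) 32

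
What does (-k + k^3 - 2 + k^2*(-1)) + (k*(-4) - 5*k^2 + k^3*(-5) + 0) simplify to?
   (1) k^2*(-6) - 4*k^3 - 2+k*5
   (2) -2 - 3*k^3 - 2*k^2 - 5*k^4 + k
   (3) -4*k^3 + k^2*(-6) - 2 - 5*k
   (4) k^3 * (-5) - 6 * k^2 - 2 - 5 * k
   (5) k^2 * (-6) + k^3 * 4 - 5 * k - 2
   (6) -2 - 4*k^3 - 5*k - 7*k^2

Adding the polynomials and combining like terms:
(-k + k^3 - 2 + k^2*(-1)) + (k*(-4) - 5*k^2 + k^3*(-5) + 0)
= -4*k^3 + k^2*(-6) - 2 - 5*k
3) -4*k^3 + k^2*(-6) - 2 - 5*k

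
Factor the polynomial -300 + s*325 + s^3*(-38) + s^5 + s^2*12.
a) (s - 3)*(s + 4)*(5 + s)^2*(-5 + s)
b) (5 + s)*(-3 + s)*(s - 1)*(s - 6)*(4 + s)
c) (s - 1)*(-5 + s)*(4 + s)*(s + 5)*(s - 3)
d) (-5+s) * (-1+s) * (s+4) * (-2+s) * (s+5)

We need to factor -300 + s*325 + s^3*(-38) + s^5 + s^2*12.
The factored form is (s - 1)*(-5 + s)*(4 + s)*(s + 5)*(s - 3).
c) (s - 1)*(-5 + s)*(4 + s)*(s + 5)*(s - 3)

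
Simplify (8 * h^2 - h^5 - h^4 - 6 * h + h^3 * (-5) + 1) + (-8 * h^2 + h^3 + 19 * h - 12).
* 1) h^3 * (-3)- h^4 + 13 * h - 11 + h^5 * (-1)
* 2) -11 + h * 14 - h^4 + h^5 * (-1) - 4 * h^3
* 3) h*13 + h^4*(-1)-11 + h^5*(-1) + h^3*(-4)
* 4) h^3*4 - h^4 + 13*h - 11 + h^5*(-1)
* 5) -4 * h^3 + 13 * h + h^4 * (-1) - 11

Adding the polynomials and combining like terms:
(8*h^2 - h^5 - h^4 - 6*h + h^3*(-5) + 1) + (-8*h^2 + h^3 + 19*h - 12)
= h*13 + h^4*(-1)-11 + h^5*(-1) + h^3*(-4)
3) h*13 + h^4*(-1)-11 + h^5*(-1) + h^3*(-4)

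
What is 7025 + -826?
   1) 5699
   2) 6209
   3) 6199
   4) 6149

7025 + -826 = 6199
3) 6199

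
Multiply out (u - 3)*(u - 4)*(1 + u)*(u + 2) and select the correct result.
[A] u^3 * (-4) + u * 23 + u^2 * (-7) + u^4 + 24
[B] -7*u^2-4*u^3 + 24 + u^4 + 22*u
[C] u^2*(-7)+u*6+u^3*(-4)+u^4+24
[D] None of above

Expanding (u - 3)*(u - 4)*(1 + u)*(u + 2):
= -7*u^2-4*u^3 + 24 + u^4 + 22*u
B) -7*u^2-4*u^3 + 24 + u^4 + 22*u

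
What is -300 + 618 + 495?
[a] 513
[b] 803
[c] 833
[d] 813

First: -300 + 618 = 318
Then: 318 + 495 = 813
d) 813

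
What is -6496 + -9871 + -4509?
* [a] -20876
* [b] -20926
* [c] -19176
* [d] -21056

First: -6496 + -9871 = -16367
Then: -16367 + -4509 = -20876
a) -20876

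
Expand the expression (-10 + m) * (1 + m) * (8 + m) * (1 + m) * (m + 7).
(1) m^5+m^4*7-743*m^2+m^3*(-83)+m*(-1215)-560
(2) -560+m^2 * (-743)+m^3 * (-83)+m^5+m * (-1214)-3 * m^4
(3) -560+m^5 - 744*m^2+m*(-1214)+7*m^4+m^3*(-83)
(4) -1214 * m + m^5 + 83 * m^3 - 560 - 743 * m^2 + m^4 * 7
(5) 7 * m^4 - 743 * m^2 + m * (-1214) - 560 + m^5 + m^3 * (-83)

Expanding (-10 + m) * (1 + m) * (8 + m) * (1 + m) * (m + 7):
= 7 * m^4 - 743 * m^2 + m * (-1214) - 560 + m^5 + m^3 * (-83)
5) 7 * m^4 - 743 * m^2 + m * (-1214) - 560 + m^5 + m^3 * (-83)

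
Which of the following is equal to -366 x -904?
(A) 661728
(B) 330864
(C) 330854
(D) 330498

-366 * -904 = 330864
B) 330864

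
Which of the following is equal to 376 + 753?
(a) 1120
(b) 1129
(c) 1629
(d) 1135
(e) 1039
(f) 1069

376 + 753 = 1129
b) 1129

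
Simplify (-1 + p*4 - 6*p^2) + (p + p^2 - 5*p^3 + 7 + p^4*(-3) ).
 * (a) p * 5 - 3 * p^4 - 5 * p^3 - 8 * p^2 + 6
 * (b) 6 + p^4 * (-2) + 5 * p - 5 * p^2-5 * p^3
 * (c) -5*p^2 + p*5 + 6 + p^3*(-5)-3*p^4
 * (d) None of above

Adding the polynomials and combining like terms:
(-1 + p*4 - 6*p^2) + (p + p^2 - 5*p^3 + 7 + p^4*(-3))
= -5*p^2 + p*5 + 6 + p^3*(-5)-3*p^4
c) -5*p^2 + p*5 + 6 + p^3*(-5)-3*p^4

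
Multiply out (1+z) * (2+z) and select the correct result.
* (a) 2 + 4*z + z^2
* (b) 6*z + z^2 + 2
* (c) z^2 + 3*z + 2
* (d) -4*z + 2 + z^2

Expanding (1+z) * (2+z):
= z^2 + 3*z + 2
c) z^2 + 3*z + 2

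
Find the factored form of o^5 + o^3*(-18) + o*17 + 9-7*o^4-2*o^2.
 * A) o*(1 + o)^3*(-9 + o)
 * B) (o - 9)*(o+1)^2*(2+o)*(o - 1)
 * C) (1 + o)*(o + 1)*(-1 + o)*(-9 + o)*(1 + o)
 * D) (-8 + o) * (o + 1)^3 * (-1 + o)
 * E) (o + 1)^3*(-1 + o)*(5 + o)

We need to factor o^5 + o^3*(-18) + o*17 + 9-7*o^4-2*o^2.
The factored form is (1 + o)*(o + 1)*(-1 + o)*(-9 + o)*(1 + o).
C) (1 + o)*(o + 1)*(-1 + o)*(-9 + o)*(1 + o)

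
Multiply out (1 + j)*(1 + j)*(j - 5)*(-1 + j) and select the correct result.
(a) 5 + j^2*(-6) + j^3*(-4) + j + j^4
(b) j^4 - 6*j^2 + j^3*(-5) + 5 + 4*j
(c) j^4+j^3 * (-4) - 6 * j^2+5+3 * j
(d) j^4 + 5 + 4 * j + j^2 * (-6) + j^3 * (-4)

Expanding (1 + j)*(1 + j)*(j - 5)*(-1 + j):
= j^4 + 5 + 4 * j + j^2 * (-6) + j^3 * (-4)
d) j^4 + 5 + 4 * j + j^2 * (-6) + j^3 * (-4)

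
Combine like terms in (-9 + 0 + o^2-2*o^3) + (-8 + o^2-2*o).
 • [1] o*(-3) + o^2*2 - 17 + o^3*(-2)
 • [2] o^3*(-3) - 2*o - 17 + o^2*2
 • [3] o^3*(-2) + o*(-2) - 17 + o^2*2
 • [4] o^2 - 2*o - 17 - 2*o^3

Adding the polynomials and combining like terms:
(-9 + 0 + o^2 - 2*o^3) + (-8 + o^2 - 2*o)
= o^3*(-2) + o*(-2) - 17 + o^2*2
3) o^3*(-2) + o*(-2) - 17 + o^2*2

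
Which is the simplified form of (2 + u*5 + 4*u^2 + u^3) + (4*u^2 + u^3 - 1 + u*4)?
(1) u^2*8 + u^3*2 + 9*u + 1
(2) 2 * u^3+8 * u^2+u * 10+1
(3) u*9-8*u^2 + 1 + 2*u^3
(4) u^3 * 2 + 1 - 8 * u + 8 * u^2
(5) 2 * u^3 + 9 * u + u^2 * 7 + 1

Adding the polynomials and combining like terms:
(2 + u*5 + 4*u^2 + u^3) + (4*u^2 + u^3 - 1 + u*4)
= u^2*8 + u^3*2 + 9*u + 1
1) u^2*8 + u^3*2 + 9*u + 1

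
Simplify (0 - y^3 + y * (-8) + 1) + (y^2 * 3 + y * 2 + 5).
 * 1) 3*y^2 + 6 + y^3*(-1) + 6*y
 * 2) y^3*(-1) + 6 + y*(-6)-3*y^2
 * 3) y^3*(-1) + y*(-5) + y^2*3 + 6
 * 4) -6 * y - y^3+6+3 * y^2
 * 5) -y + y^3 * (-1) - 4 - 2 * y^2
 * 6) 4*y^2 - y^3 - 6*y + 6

Adding the polynomials and combining like terms:
(0 - y^3 + y*(-8) + 1) + (y^2*3 + y*2 + 5)
= -6 * y - y^3+6+3 * y^2
4) -6 * y - y^3+6+3 * y^2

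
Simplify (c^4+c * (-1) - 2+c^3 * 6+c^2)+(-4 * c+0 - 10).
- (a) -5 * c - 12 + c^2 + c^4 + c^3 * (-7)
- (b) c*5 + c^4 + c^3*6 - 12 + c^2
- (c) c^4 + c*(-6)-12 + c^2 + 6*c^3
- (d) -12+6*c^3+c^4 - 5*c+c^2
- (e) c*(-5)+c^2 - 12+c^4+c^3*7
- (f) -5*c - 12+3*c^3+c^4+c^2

Adding the polynomials and combining like terms:
(c^4 + c*(-1) - 2 + c^3*6 + c^2) + (-4*c + 0 - 10)
= -12+6*c^3+c^4 - 5*c+c^2
d) -12+6*c^3+c^4 - 5*c+c^2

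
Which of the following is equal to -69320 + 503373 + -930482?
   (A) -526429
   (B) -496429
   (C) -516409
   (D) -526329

First: -69320 + 503373 = 434053
Then: 434053 + -930482 = -496429
B) -496429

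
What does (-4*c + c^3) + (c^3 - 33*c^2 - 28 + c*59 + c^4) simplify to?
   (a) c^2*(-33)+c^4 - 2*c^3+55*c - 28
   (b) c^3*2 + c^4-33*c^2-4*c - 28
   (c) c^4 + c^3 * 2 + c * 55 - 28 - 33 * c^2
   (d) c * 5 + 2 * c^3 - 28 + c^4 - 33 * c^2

Adding the polynomials and combining like terms:
(-4*c + c^3) + (c^3 - 33*c^2 - 28 + c*59 + c^4)
= c^4 + c^3 * 2 + c * 55 - 28 - 33 * c^2
c) c^4 + c^3 * 2 + c * 55 - 28 - 33 * c^2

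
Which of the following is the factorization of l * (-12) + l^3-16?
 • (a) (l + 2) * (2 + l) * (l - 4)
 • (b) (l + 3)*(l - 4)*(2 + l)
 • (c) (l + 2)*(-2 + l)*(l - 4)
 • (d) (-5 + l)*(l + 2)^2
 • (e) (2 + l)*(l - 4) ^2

We need to factor l * (-12) + l^3-16.
The factored form is (l + 2) * (2 + l) * (l - 4).
a) (l + 2) * (2 + l) * (l - 4)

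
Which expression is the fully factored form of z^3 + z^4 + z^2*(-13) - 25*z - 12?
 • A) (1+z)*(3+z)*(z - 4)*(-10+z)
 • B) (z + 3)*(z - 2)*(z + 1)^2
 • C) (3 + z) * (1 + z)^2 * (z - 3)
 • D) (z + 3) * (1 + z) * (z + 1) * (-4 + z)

We need to factor z^3 + z^4 + z^2*(-13) - 25*z - 12.
The factored form is (z + 3) * (1 + z) * (z + 1) * (-4 + z).
D) (z + 3) * (1 + z) * (z + 1) * (-4 + z)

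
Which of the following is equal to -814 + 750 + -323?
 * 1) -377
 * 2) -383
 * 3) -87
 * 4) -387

First: -814 + 750 = -64
Then: -64 + -323 = -387
4) -387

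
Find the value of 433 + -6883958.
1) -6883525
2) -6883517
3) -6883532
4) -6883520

433 + -6883958 = -6883525
1) -6883525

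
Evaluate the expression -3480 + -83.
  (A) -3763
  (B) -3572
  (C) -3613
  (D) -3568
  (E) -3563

-3480 + -83 = -3563
E) -3563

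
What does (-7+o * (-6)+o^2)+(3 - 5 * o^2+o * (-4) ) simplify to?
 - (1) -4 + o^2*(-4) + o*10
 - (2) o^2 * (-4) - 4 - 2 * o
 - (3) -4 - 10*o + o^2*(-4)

Adding the polynomials and combining like terms:
(-7 + o*(-6) + o^2) + (3 - 5*o^2 + o*(-4))
= -4 - 10*o + o^2*(-4)
3) -4 - 10*o + o^2*(-4)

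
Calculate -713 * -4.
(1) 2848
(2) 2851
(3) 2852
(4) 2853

-713 * -4 = 2852
3) 2852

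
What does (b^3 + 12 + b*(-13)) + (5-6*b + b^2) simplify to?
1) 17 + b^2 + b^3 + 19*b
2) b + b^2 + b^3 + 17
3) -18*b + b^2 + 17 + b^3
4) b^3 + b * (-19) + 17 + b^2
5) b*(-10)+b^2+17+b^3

Adding the polynomials and combining like terms:
(b^3 + 12 + b*(-13)) + (5 - 6*b + b^2)
= b^3 + b * (-19) + 17 + b^2
4) b^3 + b * (-19) + 17 + b^2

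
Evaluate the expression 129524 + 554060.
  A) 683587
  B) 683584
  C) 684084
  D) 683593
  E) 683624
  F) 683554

129524 + 554060 = 683584
B) 683584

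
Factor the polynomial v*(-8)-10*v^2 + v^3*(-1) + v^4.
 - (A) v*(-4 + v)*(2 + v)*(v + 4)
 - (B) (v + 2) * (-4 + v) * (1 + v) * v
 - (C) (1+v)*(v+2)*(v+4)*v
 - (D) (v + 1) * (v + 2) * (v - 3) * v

We need to factor v*(-8)-10*v^2 + v^3*(-1) + v^4.
The factored form is (v + 2) * (-4 + v) * (1 + v) * v.
B) (v + 2) * (-4 + v) * (1 + v) * v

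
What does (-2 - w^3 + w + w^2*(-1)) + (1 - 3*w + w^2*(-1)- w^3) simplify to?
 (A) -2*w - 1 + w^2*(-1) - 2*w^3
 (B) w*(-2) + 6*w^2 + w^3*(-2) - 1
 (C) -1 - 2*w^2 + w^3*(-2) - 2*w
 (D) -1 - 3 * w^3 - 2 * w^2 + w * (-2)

Adding the polynomials and combining like terms:
(-2 - w^3 + w + w^2*(-1)) + (1 - 3*w + w^2*(-1) - w^3)
= -1 - 2*w^2 + w^3*(-2) - 2*w
C) -1 - 2*w^2 + w^3*(-2) - 2*w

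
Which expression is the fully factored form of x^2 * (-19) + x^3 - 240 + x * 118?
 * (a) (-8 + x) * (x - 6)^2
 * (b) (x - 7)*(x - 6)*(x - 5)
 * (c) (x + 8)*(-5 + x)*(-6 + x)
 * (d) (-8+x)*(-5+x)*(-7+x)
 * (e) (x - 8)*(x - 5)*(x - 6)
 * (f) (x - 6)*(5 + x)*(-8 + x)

We need to factor x^2 * (-19) + x^3 - 240 + x * 118.
The factored form is (x - 8)*(x - 5)*(x - 6).
e) (x - 8)*(x - 5)*(x - 6)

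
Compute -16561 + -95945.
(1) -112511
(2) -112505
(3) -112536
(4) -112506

-16561 + -95945 = -112506
4) -112506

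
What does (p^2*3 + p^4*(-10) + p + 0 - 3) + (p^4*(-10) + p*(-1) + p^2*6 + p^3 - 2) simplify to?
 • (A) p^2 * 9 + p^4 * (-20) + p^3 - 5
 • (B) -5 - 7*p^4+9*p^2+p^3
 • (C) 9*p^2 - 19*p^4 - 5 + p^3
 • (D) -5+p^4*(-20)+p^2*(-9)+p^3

Adding the polynomials and combining like terms:
(p^2*3 + p^4*(-10) + p + 0 - 3) + (p^4*(-10) + p*(-1) + p^2*6 + p^3 - 2)
= p^2 * 9 + p^4 * (-20) + p^3 - 5
A) p^2 * 9 + p^4 * (-20) + p^3 - 5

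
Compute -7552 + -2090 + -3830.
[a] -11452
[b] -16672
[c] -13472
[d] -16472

First: -7552 + -2090 = -9642
Then: -9642 + -3830 = -13472
c) -13472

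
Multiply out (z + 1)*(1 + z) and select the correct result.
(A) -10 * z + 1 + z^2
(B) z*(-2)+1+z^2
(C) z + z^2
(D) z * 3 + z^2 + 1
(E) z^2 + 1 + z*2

Expanding (z + 1)*(1 + z):
= z^2 + 1 + z*2
E) z^2 + 1 + z*2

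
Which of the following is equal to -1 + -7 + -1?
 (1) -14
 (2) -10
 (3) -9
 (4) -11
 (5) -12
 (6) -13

First: -1 + -7 = -8
Then: -8 + -1 = -9
3) -9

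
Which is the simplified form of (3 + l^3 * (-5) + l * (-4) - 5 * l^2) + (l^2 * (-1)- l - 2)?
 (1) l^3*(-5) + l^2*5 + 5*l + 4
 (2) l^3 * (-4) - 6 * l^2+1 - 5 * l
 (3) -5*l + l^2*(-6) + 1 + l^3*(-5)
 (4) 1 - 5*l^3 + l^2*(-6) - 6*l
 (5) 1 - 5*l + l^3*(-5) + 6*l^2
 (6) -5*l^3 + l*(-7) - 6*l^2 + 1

Adding the polynomials and combining like terms:
(3 + l^3*(-5) + l*(-4) - 5*l^2) + (l^2*(-1) - l - 2)
= -5*l + l^2*(-6) + 1 + l^3*(-5)
3) -5*l + l^2*(-6) + 1 + l^3*(-5)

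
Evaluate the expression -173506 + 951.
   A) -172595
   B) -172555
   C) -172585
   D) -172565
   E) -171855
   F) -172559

-173506 + 951 = -172555
B) -172555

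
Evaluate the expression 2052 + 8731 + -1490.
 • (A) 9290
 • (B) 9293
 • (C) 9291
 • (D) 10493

First: 2052 + 8731 = 10783
Then: 10783 + -1490 = 9293
B) 9293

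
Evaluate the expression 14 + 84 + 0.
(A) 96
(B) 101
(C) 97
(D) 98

First: 14 + 84 = 98
Then: 98 + 0 = 98
D) 98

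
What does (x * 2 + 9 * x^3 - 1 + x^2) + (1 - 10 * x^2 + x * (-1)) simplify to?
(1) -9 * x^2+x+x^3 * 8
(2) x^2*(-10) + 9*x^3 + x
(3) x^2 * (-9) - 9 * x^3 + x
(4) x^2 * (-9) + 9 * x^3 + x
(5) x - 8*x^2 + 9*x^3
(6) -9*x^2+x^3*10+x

Adding the polynomials and combining like terms:
(x*2 + 9*x^3 - 1 + x^2) + (1 - 10*x^2 + x*(-1))
= x^2 * (-9) + 9 * x^3 + x
4) x^2 * (-9) + 9 * x^3 + x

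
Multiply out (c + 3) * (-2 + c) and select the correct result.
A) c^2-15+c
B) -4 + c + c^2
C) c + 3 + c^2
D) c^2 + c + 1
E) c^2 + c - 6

Expanding (c + 3) * (-2 + c):
= c^2 + c - 6
E) c^2 + c - 6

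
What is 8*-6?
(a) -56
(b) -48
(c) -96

8 * -6 = -48
b) -48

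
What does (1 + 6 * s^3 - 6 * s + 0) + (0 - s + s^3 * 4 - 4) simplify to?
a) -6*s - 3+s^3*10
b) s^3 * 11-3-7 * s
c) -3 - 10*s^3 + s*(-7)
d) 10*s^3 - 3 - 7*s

Adding the polynomials and combining like terms:
(1 + 6*s^3 - 6*s + 0) + (0 - s + s^3*4 - 4)
= 10*s^3 - 3 - 7*s
d) 10*s^3 - 3 - 7*s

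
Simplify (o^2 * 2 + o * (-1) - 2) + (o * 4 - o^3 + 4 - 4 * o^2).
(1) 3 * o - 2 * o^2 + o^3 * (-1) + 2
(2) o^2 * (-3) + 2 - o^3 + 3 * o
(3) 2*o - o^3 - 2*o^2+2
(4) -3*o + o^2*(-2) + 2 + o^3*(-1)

Adding the polynomials and combining like terms:
(o^2*2 + o*(-1) - 2) + (o*4 - o^3 + 4 - 4*o^2)
= 3 * o - 2 * o^2 + o^3 * (-1) + 2
1) 3 * o - 2 * o^2 + o^3 * (-1) + 2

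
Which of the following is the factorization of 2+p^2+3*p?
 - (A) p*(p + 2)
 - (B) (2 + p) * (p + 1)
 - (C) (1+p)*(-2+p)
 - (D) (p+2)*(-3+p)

We need to factor 2+p^2+3*p.
The factored form is (2 + p) * (p + 1).
B) (2 + p) * (p + 1)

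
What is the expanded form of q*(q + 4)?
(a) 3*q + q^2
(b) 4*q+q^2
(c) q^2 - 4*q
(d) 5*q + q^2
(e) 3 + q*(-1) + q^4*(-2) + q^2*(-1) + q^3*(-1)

Expanding q*(q + 4):
= 4*q+q^2
b) 4*q+q^2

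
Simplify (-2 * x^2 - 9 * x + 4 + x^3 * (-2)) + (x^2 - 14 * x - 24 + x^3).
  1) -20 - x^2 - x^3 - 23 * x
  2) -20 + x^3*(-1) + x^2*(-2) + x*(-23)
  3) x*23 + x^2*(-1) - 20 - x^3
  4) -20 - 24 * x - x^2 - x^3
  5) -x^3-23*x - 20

Adding the polynomials and combining like terms:
(-2*x^2 - 9*x + 4 + x^3*(-2)) + (x^2 - 14*x - 24 + x^3)
= -20 - x^2 - x^3 - 23 * x
1) -20 - x^2 - x^3 - 23 * x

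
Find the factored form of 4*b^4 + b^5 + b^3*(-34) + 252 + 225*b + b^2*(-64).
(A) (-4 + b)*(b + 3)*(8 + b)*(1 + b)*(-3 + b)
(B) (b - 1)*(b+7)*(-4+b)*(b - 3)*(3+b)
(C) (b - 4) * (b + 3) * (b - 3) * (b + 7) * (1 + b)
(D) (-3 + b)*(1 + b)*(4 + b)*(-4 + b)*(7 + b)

We need to factor 4*b^4 + b^5 + b^3*(-34) + 252 + 225*b + b^2*(-64).
The factored form is (b - 4) * (b + 3) * (b - 3) * (b + 7) * (1 + b).
C) (b - 4) * (b + 3) * (b - 3) * (b + 7) * (1 + b)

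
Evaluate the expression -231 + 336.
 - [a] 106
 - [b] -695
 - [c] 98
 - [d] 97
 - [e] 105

-231 + 336 = 105
e) 105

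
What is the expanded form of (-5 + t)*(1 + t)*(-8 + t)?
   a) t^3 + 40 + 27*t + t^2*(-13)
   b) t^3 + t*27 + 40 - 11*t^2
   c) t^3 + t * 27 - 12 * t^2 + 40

Expanding (-5 + t)*(1 + t)*(-8 + t):
= t^3 + t * 27 - 12 * t^2 + 40
c) t^3 + t * 27 - 12 * t^2 + 40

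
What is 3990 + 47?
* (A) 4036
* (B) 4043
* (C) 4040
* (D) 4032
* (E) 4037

3990 + 47 = 4037
E) 4037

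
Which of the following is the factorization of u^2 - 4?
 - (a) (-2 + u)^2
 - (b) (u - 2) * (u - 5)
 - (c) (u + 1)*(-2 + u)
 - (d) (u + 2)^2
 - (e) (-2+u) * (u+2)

We need to factor u^2 - 4.
The factored form is (-2+u) * (u+2).
e) (-2+u) * (u+2)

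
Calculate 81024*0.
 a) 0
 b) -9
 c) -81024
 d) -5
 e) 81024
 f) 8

81024 * 0 = 0
a) 0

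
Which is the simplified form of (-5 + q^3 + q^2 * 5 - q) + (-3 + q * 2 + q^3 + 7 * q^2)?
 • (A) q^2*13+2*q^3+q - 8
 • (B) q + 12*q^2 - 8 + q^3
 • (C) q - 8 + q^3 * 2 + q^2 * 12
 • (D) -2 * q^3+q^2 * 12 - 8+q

Adding the polynomials and combining like terms:
(-5 + q^3 + q^2*5 - q) + (-3 + q*2 + q^3 + 7*q^2)
= q - 8 + q^3 * 2 + q^2 * 12
C) q - 8 + q^3 * 2 + q^2 * 12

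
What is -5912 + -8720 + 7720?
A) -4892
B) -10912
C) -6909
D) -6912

First: -5912 + -8720 = -14632
Then: -14632 + 7720 = -6912
D) -6912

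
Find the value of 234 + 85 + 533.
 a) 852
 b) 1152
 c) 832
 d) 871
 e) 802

First: 234 + 85 = 319
Then: 319 + 533 = 852
a) 852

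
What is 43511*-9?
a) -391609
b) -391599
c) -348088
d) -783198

43511 * -9 = -391599
b) -391599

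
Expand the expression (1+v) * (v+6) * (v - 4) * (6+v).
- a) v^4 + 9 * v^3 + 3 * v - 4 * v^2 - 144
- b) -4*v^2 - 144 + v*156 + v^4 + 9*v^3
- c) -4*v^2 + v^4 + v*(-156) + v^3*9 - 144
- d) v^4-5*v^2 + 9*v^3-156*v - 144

Expanding (1+v) * (v+6) * (v - 4) * (6+v):
= -4*v^2 + v^4 + v*(-156) + v^3*9 - 144
c) -4*v^2 + v^4 + v*(-156) + v^3*9 - 144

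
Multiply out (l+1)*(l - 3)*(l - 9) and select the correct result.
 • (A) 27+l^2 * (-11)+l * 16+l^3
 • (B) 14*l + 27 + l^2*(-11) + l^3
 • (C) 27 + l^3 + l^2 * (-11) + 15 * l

Expanding (l+1)*(l - 3)*(l - 9):
= 27 + l^3 + l^2 * (-11) + 15 * l
C) 27 + l^3 + l^2 * (-11) + 15 * l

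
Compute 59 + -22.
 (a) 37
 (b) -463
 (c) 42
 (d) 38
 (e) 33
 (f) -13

59 + -22 = 37
a) 37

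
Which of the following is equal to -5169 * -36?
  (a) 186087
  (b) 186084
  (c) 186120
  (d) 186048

-5169 * -36 = 186084
b) 186084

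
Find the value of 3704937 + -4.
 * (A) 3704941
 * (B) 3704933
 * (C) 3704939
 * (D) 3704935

3704937 + -4 = 3704933
B) 3704933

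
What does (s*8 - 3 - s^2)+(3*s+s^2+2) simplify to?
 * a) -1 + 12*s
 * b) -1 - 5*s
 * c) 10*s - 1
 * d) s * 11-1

Adding the polynomials and combining like terms:
(s*8 - 3 - s^2) + (3*s + s^2 + 2)
= s * 11-1
d) s * 11-1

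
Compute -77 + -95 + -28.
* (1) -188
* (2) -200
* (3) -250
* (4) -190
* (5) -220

First: -77 + -95 = -172
Then: -172 + -28 = -200
2) -200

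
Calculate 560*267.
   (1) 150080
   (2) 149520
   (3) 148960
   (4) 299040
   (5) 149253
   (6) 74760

560 * 267 = 149520
2) 149520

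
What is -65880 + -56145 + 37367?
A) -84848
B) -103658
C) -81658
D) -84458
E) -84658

First: -65880 + -56145 = -122025
Then: -122025 + 37367 = -84658
E) -84658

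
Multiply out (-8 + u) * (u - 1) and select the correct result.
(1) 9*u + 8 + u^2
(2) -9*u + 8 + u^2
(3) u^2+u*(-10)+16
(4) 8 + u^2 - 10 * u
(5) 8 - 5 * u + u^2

Expanding (-8 + u) * (u - 1):
= -9*u + 8 + u^2
2) -9*u + 8 + u^2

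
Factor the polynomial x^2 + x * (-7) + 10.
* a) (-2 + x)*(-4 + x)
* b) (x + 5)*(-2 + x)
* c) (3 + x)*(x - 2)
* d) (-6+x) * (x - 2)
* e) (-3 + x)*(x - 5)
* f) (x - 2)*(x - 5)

We need to factor x^2 + x * (-7) + 10.
The factored form is (x - 2)*(x - 5).
f) (x - 2)*(x - 5)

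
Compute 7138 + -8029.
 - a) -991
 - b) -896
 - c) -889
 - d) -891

7138 + -8029 = -891
d) -891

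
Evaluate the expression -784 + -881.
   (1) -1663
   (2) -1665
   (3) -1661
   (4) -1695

-784 + -881 = -1665
2) -1665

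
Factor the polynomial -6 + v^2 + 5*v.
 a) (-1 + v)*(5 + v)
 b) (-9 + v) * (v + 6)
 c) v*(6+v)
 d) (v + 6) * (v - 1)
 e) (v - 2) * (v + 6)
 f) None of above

We need to factor -6 + v^2 + 5*v.
The factored form is (v + 6) * (v - 1).
d) (v + 6) * (v - 1)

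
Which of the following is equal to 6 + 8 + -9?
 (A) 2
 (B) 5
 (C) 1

First: 6 + 8 = 14
Then: 14 + -9 = 5
B) 5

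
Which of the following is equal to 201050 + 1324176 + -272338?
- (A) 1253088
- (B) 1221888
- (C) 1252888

First: 201050 + 1324176 = 1525226
Then: 1525226 + -272338 = 1252888
C) 1252888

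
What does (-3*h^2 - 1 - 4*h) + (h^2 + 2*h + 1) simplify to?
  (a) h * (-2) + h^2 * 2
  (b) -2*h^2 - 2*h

Adding the polynomials and combining like terms:
(-3*h^2 - 1 - 4*h) + (h^2 + 2*h + 1)
= -2*h^2 - 2*h
b) -2*h^2 - 2*h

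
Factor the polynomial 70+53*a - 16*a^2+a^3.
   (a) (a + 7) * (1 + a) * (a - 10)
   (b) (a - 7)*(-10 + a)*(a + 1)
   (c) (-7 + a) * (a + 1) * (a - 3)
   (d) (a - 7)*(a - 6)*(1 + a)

We need to factor 70+53*a - 16*a^2+a^3.
The factored form is (a - 7)*(-10 + a)*(a + 1).
b) (a - 7)*(-10 + a)*(a + 1)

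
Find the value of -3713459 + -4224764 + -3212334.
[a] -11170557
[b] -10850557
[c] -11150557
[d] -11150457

First: -3713459 + -4224764 = -7938223
Then: -7938223 + -3212334 = -11150557
c) -11150557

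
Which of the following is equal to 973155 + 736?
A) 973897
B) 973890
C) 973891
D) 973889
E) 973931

973155 + 736 = 973891
C) 973891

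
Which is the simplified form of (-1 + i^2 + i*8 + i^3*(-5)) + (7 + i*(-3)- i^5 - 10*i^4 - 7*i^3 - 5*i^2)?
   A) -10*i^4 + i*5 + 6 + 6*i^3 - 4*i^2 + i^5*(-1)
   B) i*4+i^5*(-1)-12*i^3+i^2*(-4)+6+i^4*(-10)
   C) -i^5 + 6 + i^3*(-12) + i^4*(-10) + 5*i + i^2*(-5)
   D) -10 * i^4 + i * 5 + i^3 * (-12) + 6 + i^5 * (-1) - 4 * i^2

Adding the polynomials and combining like terms:
(-1 + i^2 + i*8 + i^3*(-5)) + (7 + i*(-3) - i^5 - 10*i^4 - 7*i^3 - 5*i^2)
= -10 * i^4 + i * 5 + i^3 * (-12) + 6 + i^5 * (-1) - 4 * i^2
D) -10 * i^4 + i * 5 + i^3 * (-12) + 6 + i^5 * (-1) - 4 * i^2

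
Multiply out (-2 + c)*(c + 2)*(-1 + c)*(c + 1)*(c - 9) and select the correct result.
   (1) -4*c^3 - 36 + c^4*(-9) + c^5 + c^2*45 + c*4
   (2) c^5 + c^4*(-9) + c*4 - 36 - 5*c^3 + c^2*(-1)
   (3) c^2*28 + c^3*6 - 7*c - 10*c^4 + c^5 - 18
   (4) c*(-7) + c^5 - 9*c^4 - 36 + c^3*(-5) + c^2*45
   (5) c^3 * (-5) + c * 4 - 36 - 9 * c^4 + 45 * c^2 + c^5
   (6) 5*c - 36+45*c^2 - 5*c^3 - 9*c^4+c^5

Expanding (-2 + c)*(c + 2)*(-1 + c)*(c + 1)*(c - 9):
= c^3 * (-5) + c * 4 - 36 - 9 * c^4 + 45 * c^2 + c^5
5) c^3 * (-5) + c * 4 - 36 - 9 * c^4 + 45 * c^2 + c^5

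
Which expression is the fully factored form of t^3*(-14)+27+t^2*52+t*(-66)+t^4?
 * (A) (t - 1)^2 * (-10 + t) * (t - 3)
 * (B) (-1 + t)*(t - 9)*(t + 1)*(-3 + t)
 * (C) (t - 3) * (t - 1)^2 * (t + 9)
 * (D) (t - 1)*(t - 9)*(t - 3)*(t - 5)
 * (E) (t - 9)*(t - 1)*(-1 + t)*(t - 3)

We need to factor t^3*(-14)+27+t^2*52+t*(-66)+t^4.
The factored form is (t - 9)*(t - 1)*(-1 + t)*(t - 3).
E) (t - 9)*(t - 1)*(-1 + t)*(t - 3)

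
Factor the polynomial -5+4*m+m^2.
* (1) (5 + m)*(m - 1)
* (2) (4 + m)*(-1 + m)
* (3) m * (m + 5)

We need to factor -5+4*m+m^2.
The factored form is (5 + m)*(m - 1).
1) (5 + m)*(m - 1)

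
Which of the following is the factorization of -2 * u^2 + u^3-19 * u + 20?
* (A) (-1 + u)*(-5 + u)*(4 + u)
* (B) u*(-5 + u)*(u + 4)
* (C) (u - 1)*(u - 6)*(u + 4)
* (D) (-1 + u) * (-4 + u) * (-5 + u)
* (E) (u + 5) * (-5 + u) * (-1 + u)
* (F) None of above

We need to factor -2 * u^2 + u^3-19 * u + 20.
The factored form is (-1 + u)*(-5 + u)*(4 + u).
A) (-1 + u)*(-5 + u)*(4 + u)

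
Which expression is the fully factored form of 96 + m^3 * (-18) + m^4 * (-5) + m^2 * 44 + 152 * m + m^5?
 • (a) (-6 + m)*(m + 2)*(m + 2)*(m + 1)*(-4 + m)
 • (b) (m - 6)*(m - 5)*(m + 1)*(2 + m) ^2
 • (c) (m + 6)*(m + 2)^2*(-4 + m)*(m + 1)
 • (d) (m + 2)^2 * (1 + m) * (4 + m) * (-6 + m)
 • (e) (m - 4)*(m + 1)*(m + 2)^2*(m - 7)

We need to factor 96 + m^3 * (-18) + m^4 * (-5) + m^2 * 44 + 152 * m + m^5.
The factored form is (-6 + m)*(m + 2)*(m + 2)*(m + 1)*(-4 + m).
a) (-6 + m)*(m + 2)*(m + 2)*(m + 1)*(-4 + m)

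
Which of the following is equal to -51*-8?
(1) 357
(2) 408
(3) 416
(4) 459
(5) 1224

-51 * -8 = 408
2) 408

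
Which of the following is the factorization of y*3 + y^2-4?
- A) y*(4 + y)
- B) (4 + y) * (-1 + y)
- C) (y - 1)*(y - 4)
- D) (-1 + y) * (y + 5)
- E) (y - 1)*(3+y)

We need to factor y*3 + y^2-4.
The factored form is (4 + y) * (-1 + y).
B) (4 + y) * (-1 + y)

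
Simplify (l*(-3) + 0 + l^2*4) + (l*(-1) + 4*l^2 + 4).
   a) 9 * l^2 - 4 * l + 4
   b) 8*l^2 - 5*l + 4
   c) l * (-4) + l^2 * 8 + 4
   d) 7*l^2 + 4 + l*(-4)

Adding the polynomials and combining like terms:
(l*(-3) + 0 + l^2*4) + (l*(-1) + 4*l^2 + 4)
= l * (-4) + l^2 * 8 + 4
c) l * (-4) + l^2 * 8 + 4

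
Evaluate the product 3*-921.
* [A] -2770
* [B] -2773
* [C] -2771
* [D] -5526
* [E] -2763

3 * -921 = -2763
E) -2763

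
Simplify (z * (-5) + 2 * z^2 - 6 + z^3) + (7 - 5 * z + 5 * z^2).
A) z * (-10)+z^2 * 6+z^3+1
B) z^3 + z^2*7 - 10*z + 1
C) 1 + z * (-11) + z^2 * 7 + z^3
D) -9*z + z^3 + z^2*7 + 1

Adding the polynomials and combining like terms:
(z*(-5) + 2*z^2 - 6 + z^3) + (7 - 5*z + 5*z^2)
= z^3 + z^2*7 - 10*z + 1
B) z^3 + z^2*7 - 10*z + 1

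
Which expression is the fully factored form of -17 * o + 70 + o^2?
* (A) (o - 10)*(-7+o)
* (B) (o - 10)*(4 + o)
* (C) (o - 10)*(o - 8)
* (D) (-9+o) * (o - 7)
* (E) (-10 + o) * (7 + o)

We need to factor -17 * o + 70 + o^2.
The factored form is (o - 10)*(-7+o).
A) (o - 10)*(-7+o)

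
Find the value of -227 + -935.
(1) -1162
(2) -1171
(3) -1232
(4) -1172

-227 + -935 = -1162
1) -1162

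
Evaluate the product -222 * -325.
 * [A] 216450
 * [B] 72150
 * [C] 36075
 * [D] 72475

-222 * -325 = 72150
B) 72150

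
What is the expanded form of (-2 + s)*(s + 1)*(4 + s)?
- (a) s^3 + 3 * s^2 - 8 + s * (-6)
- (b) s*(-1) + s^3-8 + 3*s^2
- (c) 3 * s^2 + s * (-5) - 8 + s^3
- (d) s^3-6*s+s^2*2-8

Expanding (-2 + s)*(s + 1)*(4 + s):
= s^3 + 3 * s^2 - 8 + s * (-6)
a) s^3 + 3 * s^2 - 8 + s * (-6)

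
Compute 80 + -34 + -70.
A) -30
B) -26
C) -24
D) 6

First: 80 + -34 = 46
Then: 46 + -70 = -24
C) -24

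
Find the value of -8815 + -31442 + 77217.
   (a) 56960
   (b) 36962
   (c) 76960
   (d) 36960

First: -8815 + -31442 = -40257
Then: -40257 + 77217 = 36960
d) 36960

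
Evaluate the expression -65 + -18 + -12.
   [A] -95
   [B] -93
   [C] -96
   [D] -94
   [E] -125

First: -65 + -18 = -83
Then: -83 + -12 = -95
A) -95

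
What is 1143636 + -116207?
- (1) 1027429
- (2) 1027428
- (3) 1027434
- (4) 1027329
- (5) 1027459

1143636 + -116207 = 1027429
1) 1027429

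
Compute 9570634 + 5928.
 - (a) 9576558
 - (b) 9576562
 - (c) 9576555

9570634 + 5928 = 9576562
b) 9576562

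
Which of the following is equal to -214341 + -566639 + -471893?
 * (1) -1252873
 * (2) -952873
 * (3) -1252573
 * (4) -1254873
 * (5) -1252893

First: -214341 + -566639 = -780980
Then: -780980 + -471893 = -1252873
1) -1252873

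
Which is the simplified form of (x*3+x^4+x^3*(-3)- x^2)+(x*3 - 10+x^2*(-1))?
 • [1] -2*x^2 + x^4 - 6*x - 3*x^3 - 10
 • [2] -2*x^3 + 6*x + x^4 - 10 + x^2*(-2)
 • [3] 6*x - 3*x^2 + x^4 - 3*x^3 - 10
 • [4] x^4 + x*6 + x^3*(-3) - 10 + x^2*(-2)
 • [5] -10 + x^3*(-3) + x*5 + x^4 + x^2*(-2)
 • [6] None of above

Adding the polynomials and combining like terms:
(x*3 + x^4 + x^3*(-3) - x^2) + (x*3 - 10 + x^2*(-1))
= x^4 + x*6 + x^3*(-3) - 10 + x^2*(-2)
4) x^4 + x*6 + x^3*(-3) - 10 + x^2*(-2)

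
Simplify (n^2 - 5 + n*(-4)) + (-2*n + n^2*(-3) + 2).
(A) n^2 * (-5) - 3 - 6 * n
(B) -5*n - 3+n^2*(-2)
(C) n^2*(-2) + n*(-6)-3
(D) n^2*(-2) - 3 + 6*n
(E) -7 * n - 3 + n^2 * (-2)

Adding the polynomials and combining like terms:
(n^2 - 5 + n*(-4)) + (-2*n + n^2*(-3) + 2)
= n^2*(-2) + n*(-6)-3
C) n^2*(-2) + n*(-6)-3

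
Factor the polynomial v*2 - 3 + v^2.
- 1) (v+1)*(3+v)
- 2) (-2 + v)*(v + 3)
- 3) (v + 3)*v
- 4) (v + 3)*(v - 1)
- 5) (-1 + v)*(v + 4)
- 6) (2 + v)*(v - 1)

We need to factor v*2 - 3 + v^2.
The factored form is (v + 3)*(v - 1).
4) (v + 3)*(v - 1)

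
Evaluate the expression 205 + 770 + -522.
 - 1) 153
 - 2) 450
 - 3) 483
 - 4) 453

First: 205 + 770 = 975
Then: 975 + -522 = 453
4) 453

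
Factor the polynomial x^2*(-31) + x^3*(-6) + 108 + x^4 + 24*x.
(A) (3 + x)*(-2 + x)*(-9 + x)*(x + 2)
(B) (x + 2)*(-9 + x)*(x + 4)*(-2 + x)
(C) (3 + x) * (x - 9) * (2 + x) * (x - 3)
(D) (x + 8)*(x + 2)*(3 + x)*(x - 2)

We need to factor x^2*(-31) + x^3*(-6) + 108 + x^4 + 24*x.
The factored form is (3 + x)*(-2 + x)*(-9 + x)*(x + 2).
A) (3 + x)*(-2 + x)*(-9 + x)*(x + 2)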